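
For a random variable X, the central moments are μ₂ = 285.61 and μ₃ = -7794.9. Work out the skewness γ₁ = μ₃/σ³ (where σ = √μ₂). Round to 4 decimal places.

σ = √μ₂ = √285.61 = 16.90000
σ³ = μ₂^(3/2) = 4826.80900
γ₁ = μ₃/σ³ = -7794.9 / 4826.80900 ≈ -1.6149

-1.6149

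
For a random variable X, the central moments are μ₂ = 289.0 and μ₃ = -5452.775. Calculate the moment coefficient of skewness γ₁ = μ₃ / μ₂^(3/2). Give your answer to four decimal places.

σ = √μ₂ = √289.0 = 17.00000
σ³ = μ₂^(3/2) = 4913.00000
γ₁ = μ₃/σ³ = -5452.775 / 4913.00000 ≈ -1.1099

-1.1099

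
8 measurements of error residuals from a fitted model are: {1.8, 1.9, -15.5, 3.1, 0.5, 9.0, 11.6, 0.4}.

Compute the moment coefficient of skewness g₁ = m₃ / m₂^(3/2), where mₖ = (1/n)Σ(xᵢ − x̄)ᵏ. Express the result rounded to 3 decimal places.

x̄ = (1.8 + 1.9 - 15.5 + 3.1 + 0.5 + 9.0 + 11.6 + 0.4) / 8 = 1.6000
deviations (xᵢ − x̄): 0.2000, 0.3000, -17.1000, 1.5000, -1.1000, 7.4000, 10.0000, -1.2000
Σ(xᵢ − x̄)² = 452.2000 ⇒ m₂ = 452.2000/8 = 56.52500
Σ(xᵢ − x̄)³ = -3594.6360 ⇒ m₃ = -3594.6360/8 = -449.32950
m₂^(3/2) = 56.52500^(1.5) = 424.97253
g₁ = m₃ / m₂^(3/2) = -449.32950 / 424.97253 ≈ -1.057

-1.057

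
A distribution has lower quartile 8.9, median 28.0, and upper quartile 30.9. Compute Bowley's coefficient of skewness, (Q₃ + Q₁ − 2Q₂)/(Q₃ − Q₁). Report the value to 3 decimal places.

-0.736

numerator: Q₃ + Q₁ − 2Q₂ = 30.9 + 8.9 − 2×28.0 = -16.2000
denominator: Q₃ − Q₁ = 30.9 − 8.9 = 22.0000
Bowley skewness = -16.2000 / 22.0000 ≈ -0.736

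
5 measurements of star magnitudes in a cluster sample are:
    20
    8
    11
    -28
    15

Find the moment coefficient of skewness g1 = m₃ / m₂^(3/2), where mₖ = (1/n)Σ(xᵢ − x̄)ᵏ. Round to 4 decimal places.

x̄ = (20 + 8 + 11 - 28 + 15) / 5 = 5.2000
deviations (xᵢ − x̄): 14.8000, 2.8000, 5.8000, -33.2000, 9.8000
Σ(xᵢ − x̄)² = 1458.8000 ⇒ m₂ = 1458.8000/5 = 291.76000
Σ(xᵢ − x̄)³ = -32194.3200 ⇒ m₃ = -32194.3200/5 = -6438.86400
m₂^(3/2) = 291.76000^(1.5) = 4983.54777
g1 = m₃ / m₂^(3/2) = -6438.86400 / 4983.54777 ≈ -1.2920

-1.2920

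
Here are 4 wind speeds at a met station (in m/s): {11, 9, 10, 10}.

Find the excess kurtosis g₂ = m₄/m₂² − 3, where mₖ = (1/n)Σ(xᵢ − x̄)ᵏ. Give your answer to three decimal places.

-1.000

x̄ = 10.0000
Σ(xᵢ − x̄)² = 2.0000 ⇒ m₂ = 0.50000
Σ(xᵢ − x̄)⁴ = 2.0000 ⇒ m₄ = 0.50000
m₂² = 0.25000
g₂ = m₄/m₂² − 3 = 2.00000 − 3 ≈ -1.000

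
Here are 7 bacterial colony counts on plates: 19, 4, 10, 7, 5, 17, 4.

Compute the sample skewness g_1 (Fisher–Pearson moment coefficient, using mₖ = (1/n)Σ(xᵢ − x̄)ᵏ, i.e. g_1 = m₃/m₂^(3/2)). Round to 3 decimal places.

x̄ = (19 + 4 + 10 + 7 + 5 + 17 + 4) / 7 = 9.4286
deviations (xᵢ − x̄): 9.5714, -5.4286, 0.5714, -2.4286, -4.4286, 7.5714, -5.4286
Σ(xᵢ − x̄)² = 233.7143 ⇒ m₂ = 233.7143/7 = 33.38776
Σ(xᵢ − x̄)³ = 889.9592 ⇒ m₃ = 889.9592/7 = 127.13703
m₂^(3/2) = 33.38776^(1.5) = 192.92159
g_1 = m₃ / m₂^(3/2) = 127.13703 / 192.92159 ≈ 0.659

0.659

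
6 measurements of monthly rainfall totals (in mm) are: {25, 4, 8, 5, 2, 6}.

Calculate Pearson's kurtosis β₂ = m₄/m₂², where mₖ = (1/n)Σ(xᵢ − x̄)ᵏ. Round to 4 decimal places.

x̄ = 8.3333
Σ(xᵢ − x̄)² = 353.3333 ⇒ m₂ = 58.88889
Σ(xᵢ − x̄)⁴ = 79275.1111 ⇒ m₄ = 13212.51852
m₂² = 3467.90123
β₂ = m₄/m₂² = 13212.51852 / 3467.90123 ≈ 3.8099

3.8099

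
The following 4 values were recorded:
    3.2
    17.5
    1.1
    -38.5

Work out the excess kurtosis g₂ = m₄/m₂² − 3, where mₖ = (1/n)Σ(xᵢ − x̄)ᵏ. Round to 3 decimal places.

-0.845

x̄ = -4.1750
Σ(xᵢ − x̄)² = 1730.2275 ⇒ m₂ = 432.55688
Σ(xᵢ − x̄)⁴ = 1612618.4256 ⇒ m₄ = 403154.60639
m₂² = 187105.45011
g₂ = m₄/m₂² − 3 = 2.15469 − 3 ≈ -0.845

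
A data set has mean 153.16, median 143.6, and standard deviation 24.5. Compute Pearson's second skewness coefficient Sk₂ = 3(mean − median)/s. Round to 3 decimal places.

1.171

Sk₂ = 3(153.16 − 143.6) / 24.5 = 3 × 9.5600 / 24.5
    = 28.6800 / 24.5 ≈ 1.171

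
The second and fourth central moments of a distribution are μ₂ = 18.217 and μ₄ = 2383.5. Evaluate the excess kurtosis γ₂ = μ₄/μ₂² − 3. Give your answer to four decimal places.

4.1823

μ₂² = 18.217² = 331.85909
μ₄/μ₂² = 2383.5 / 331.85909 = 7.18227
γ₂ = 7.18227 − 3 ≈ 4.1823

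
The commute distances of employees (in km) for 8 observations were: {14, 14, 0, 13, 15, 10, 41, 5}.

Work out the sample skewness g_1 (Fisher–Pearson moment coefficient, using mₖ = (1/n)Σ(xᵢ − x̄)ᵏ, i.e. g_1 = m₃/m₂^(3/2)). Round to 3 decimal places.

x̄ = (14 + 14 + 0 + 13 + 15 + 10 + 41 + 5) / 8 = 14.0000
deviations (xᵢ − x̄): 0.0000, 0.0000, -14.0000, -1.0000, 1.0000, -4.0000, 27.0000, -9.0000
Σ(xᵢ − x̄)² = 1024.0000 ⇒ m₂ = 1024.0000/8 = 128.00000
Σ(xᵢ − x̄)³ = 16146.0000 ⇒ m₃ = 16146.0000/8 = 2018.25000
m₂^(3/2) = 128.00000^(1.5) = 1448.15469
g_1 = m₃ / m₂^(3/2) = 2018.25000 / 1448.15469 ≈ 1.394

1.394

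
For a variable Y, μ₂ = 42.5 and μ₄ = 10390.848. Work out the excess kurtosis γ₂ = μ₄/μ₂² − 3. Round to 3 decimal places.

2.753

μ₂² = 42.5² = 1806.25000
μ₄/μ₂² = 10390.848 / 1806.25000 = 5.75272
γ₂ = 5.75272 − 3 ≈ 2.753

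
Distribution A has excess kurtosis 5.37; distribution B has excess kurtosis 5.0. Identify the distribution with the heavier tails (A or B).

Higher excess kurtosis ⇒ heavier tails relative to the normal distribution.
5.37 vs 5.0: the larger is 5.37, so A has heavier tails.

A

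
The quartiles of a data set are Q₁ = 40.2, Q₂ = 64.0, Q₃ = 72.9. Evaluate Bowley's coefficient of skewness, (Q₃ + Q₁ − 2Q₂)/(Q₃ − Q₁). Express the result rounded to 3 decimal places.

-0.456

numerator: Q₃ + Q₁ − 2Q₂ = 72.9 + 40.2 − 2×64.0 = -14.9000
denominator: Q₃ − Q₁ = 72.9 − 40.2 = 32.7000
Bowley skewness = -14.9000 / 32.7000 ≈ -0.456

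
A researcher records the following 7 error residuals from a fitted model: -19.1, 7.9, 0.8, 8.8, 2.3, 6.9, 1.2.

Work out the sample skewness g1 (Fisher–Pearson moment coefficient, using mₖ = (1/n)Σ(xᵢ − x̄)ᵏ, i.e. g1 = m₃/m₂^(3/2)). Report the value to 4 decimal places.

x̄ = (-19.1 + 7.9 + 0.8 + 8.8 + 2.3 + 6.9 + 1.2) / 7 = 1.2571
deviations (xᵢ − x̄): -20.3571, 6.6429, -0.4571, 7.5429, 1.0429, 5.6429, -0.0571
Σ(xᵢ − x̄)² = 548.5771 ⇒ m₂ = 548.5771/7 = 78.36816
Σ(xᵢ − x̄)³ = -7533.2711 ⇒ m₃ = -7533.2711/7 = -1076.18159
m₂^(3/2) = 78.36816^(1.5) = 693.76039
g1 = m₃ / m₂^(3/2) = -1076.18159 / 693.76039 ≈ -1.5512

-1.5512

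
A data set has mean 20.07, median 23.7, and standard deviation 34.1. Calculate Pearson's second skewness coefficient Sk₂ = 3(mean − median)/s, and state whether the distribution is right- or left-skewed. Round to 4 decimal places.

Sk₂ = 3(20.07 − 23.7) / 34.1 = 3 × -3.6300 / 34.1
    = -10.8900 / 34.1 ≈ -0.3194
Sk₂ < 0 ⇒ mean < median ⇒ left-skewed (negative skew).

-0.3194, left-skewed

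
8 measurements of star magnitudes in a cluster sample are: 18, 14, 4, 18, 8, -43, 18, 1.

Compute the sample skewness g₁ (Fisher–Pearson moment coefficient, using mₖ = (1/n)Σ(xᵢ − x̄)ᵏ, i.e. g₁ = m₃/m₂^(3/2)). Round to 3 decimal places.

-1.815

x̄ = (18 + 14 + 4 + 18 + 8 - 43 + 18 + 1) / 8 = 4.7500
deviations (xᵢ − x̄): 13.2500, 9.2500, -0.7500, 13.2500, 3.2500, -47.7500, 13.2500, -3.7500
Σ(xᵢ − x̄)² = 2917.5000 ⇒ m₂ = 2917.5000/8 = 364.68750
Σ(xᵢ − x̄)³ = -101121.7500 ⇒ m₃ = -101121.7500/8 = -12640.21875
m₂^(3/2) = 364.68750^(1.5) = 6964.36167
g₁ = m₃ / m₂^(3/2) = -12640.21875 / 6964.36167 ≈ -1.815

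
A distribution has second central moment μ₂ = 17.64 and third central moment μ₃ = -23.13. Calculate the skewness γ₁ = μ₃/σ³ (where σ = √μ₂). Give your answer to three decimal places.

-0.312

σ = √μ₂ = √17.64 = 4.20000
σ³ = μ₂^(3/2) = 74.08800
γ₁ = μ₃/σ³ = -23.13 / 74.08800 ≈ -0.312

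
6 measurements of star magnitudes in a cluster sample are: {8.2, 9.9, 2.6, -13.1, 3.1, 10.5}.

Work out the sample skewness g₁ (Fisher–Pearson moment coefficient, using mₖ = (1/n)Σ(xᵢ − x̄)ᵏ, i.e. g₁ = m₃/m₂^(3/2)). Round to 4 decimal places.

-1.2488

x̄ = (8.2 + 9.9 + 2.6 - 13.1 + 3.1 + 10.5) / 6 = 3.5333
deviations (xᵢ − x̄): 4.6667, 6.3667, -0.9333, -16.6333, -0.4333, 6.9667
Σ(xᵢ − x̄)² = 388.5733 ⇒ m₂ = 388.5733/6 = 64.76222
Σ(xᵢ − x̄)³ = -3904.9796 ⇒ m₃ = -3904.9796/6 = -650.82993
m₂^(3/2) = 64.76222^(1.5) = 521.17385
g₁ = m₃ / m₂^(3/2) = -650.82993 / 521.17385 ≈ -1.2488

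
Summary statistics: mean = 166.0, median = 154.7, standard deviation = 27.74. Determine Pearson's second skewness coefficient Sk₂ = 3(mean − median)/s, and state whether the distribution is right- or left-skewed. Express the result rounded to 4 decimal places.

1.2221, right-skewed

Sk₂ = 3(166.0 − 154.7) / 27.74 = 3 × 11.3000 / 27.74
    = 33.9000 / 27.74 ≈ 1.2221
Sk₂ > 0 ⇒ mean > median ⇒ right-skewed (positive skew).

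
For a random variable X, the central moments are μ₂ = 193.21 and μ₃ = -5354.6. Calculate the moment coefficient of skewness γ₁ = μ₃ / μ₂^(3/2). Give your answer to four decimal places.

-1.9938

σ = √μ₂ = √193.21 = 13.90000
σ³ = μ₂^(3/2) = 2685.61900
γ₁ = μ₃/σ³ = -5354.6 / 2685.61900 ≈ -1.9938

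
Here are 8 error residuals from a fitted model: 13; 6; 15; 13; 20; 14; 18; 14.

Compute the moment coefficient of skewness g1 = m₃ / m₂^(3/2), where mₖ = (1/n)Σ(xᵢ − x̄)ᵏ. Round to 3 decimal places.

-0.606

x̄ = (13 + 6 + 15 + 13 + 20 + 14 + 18 + 14) / 8 = 14.1250
deviations (xᵢ − x̄): -1.1250, -8.1250, 0.8750, -1.1250, 5.8750, -0.1250, 3.8750, -0.1250
Σ(xᵢ − x̄)² = 118.8750 ⇒ m₂ = 118.8750/8 = 14.85938
Σ(xᵢ − x̄)³ = -277.5938 ⇒ m₃ = -277.5938/8 = -34.69922
m₂^(3/2) = 14.85938^(1.5) = 57.27971
g1 = m₃ / m₂^(3/2) = -34.69922 / 57.27971 ≈ -0.606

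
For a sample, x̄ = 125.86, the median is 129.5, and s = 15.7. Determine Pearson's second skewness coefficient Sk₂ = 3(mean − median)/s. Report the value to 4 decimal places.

Sk₂ = 3(125.86 − 129.5) / 15.7 = 3 × -3.6400 / 15.7
    = -10.9200 / 15.7 ≈ -0.6955

-0.6955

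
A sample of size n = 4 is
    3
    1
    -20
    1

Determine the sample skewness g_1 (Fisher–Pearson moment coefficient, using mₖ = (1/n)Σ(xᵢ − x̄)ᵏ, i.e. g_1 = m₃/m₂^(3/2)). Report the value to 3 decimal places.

-1.128

x̄ = (3 + 1 - 20 + 1) / 4 = -3.7500
deviations (xᵢ − x̄): 6.7500, 4.7500, -16.2500, 4.7500
Σ(xᵢ − x̄)² = 354.7500 ⇒ m₂ = 354.7500/4 = 88.68750
Σ(xᵢ − x̄)³ = -3769.1250 ⇒ m₃ = -3769.1250/4 = -942.28125
m₂^(3/2) = 88.68750^(1.5) = 835.20603
g_1 = m₃ / m₂^(3/2) = -942.28125 / 835.20603 ≈ -1.128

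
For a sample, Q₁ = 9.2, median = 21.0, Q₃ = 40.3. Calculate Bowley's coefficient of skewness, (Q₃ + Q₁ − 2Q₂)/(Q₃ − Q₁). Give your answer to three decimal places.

numerator: Q₃ + Q₁ − 2Q₂ = 40.3 + 9.2 − 2×21.0 = 7.5000
denominator: Q₃ − Q₁ = 40.3 − 9.2 = 31.1000
Bowley skewness = 7.5000 / 31.1000 ≈ 0.241

0.241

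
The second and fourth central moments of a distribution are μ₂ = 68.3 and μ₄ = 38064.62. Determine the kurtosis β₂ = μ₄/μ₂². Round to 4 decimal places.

μ₂² = 68.3² = 4664.89000
μ₄/μ₂² = 38064.62 / 4664.89000 = 8.15981
β₂ ≈ 8.1598

8.1598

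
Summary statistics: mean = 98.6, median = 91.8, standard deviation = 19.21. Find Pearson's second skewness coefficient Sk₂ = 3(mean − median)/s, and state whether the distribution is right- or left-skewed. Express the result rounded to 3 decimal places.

Sk₂ = 3(98.6 − 91.8) / 19.21 = 3 × 6.8000 / 19.21
    = 20.4000 / 19.21 ≈ 1.062
Sk₂ > 0 ⇒ mean > median ⇒ right-skewed (positive skew).

1.062, right-skewed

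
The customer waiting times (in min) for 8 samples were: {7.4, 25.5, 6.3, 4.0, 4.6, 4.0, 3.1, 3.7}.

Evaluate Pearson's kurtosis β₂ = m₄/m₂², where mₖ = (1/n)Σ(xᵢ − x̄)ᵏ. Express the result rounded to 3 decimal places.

5.725

x̄ = 7.3250
Σ(xᵢ − x̄)² = 391.9150 ⇒ m₂ = 48.98938
Σ(xᵢ − x̄)⁴ = 109910.3401 ⇒ m₄ = 13738.79251
m₂² = 2399.95886
β₂ = m₄/m₂² = 13738.79251 / 2399.95886 ≈ 5.725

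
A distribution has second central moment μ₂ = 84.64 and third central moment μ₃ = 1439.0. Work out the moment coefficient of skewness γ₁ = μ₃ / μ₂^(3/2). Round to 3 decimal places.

1.848

σ = √μ₂ = √84.64 = 9.20000
σ³ = μ₂^(3/2) = 778.68800
γ₁ = μ₃/σ³ = 1439.0 / 778.68800 ≈ 1.848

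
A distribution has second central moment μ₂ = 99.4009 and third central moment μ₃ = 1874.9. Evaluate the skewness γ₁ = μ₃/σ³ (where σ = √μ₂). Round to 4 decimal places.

σ = √μ₂ = √99.4009 = 9.97000
σ³ = μ₂^(3/2) = 991.02697
γ₁ = μ₃/σ³ = 1874.9 / 991.02697 ≈ 1.8919

1.8919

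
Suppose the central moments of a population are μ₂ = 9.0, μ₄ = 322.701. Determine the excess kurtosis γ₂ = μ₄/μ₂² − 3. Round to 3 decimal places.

μ₂² = 9.0² = 81.00000
μ₄/μ₂² = 322.701 / 81.00000 = 3.98396
γ₂ = 3.98396 − 3 ≈ 0.984

0.984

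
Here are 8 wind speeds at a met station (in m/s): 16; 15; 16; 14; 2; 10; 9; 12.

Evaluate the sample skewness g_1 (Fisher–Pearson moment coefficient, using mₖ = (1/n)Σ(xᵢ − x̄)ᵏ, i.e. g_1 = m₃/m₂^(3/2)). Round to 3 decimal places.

-1.079

x̄ = (16 + 15 + 16 + 14 + 2 + 10 + 9 + 12) / 8 = 11.7500
deviations (xᵢ − x̄): 4.2500, 3.2500, 4.2500, 2.2500, -9.7500, -1.7500, -2.7500, 0.2500
Σ(xᵢ − x̄)² = 157.5000 ⇒ m₂ = 157.5000/8 = 19.68750
Σ(xᵢ − x̄)³ = -753.7500 ⇒ m₃ = -753.7500/8 = -94.21875
m₂^(3/2) = 19.68750^(1.5) = 87.35462
g_1 = m₃ / m₂^(3/2) = -94.21875 / 87.35462 ≈ -1.079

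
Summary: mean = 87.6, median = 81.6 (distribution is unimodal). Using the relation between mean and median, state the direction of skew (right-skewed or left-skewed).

right-skewed

mean − median = 87.6 − 81.6 = 6.0
mean > median ⇒ the longer tail is on the right ⇒ right-skewed (positively skewed).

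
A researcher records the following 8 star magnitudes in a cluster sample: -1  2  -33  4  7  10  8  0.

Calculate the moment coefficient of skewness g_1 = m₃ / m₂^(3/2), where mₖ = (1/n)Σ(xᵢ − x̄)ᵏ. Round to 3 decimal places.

-1.914

x̄ = (-1 + 2 - 33 + 4 + 7 + 10 + 8 + 0) / 8 = -0.3750
deviations (xᵢ − x̄): -0.6250, 2.3750, -32.6250, 4.3750, 7.3750, 10.3750, 8.3750, 0.3750
Σ(xᵢ − x̄)² = 1321.8750 ⇒ m₂ = 1321.8750/8 = 165.23438
Σ(xᵢ − x̄)³ = -32523.4688 ⇒ m₃ = -32523.4688/8 = -4065.43359
m₂^(3/2) = 165.23438^(1.5) = 2123.98088
g_1 = m₃ / m₂^(3/2) = -4065.43359 / 2123.98088 ≈ -1.914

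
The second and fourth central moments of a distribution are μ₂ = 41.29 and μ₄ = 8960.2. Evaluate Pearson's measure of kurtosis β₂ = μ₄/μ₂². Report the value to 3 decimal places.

5.256

μ₂² = 41.29² = 1704.86410
μ₄/μ₂² = 8960.2 / 1704.86410 = 5.25567
β₂ ≈ 5.256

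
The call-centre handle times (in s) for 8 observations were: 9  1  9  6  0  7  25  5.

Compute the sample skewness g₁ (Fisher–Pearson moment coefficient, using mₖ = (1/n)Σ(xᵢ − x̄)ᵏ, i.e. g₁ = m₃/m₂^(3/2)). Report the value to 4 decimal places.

x̄ = (9 + 1 + 9 + 6 + 0 + 7 + 25 + 5) / 8 = 7.7500
deviations (xᵢ − x̄): 1.2500, -6.7500, 1.2500, -1.7500, -7.7500, -0.7500, 17.2500, -2.7500
Σ(xᵢ − x̄)² = 417.5000 ⇒ m₂ = 417.5000/8 = 52.18750
Σ(xᵢ − x̄)³ = 4337.2500 ⇒ m₃ = 4337.2500/8 = 542.15625
m₂^(3/2) = 52.18750^(1.5) = 377.00728
g₁ = m₃ / m₂^(3/2) = 542.15625 / 377.00728 ≈ 1.4381

1.4381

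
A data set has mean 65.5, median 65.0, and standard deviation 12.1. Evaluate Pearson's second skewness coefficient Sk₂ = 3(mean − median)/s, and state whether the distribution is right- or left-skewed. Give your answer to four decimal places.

0.1240, right-skewed

Sk₂ = 3(65.5 − 65.0) / 12.1 = 3 × 0.5000 / 12.1
    = 1.5000 / 12.1 ≈ 0.1240
Sk₂ > 0 ⇒ mean > median ⇒ right-skewed (positive skew).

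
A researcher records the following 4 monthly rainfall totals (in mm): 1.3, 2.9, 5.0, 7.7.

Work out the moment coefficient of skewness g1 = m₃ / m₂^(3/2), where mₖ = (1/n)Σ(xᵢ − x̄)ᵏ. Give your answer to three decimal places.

0.274

x̄ = (1.3 + 2.9 + 5.0 + 7.7) / 4 = 4.2250
deviations (xᵢ − x̄): -2.9250, -1.3250, 0.7750, 3.4750
Σ(xᵢ − x̄)² = 22.9875 ⇒ m₂ = 22.9875/4 = 5.74688
Σ(xᵢ − x̄)³ = 15.0769 ⇒ m₃ = 15.0769/4 = 3.76922
m₂^(3/2) = 5.74688^(1.5) = 13.77678
g1 = m₃ / m₂^(3/2) = 3.76922 / 13.77678 ≈ 0.274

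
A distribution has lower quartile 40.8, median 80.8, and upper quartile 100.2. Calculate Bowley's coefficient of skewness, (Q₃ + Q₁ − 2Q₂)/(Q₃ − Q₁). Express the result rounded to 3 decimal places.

numerator: Q₃ + Q₁ − 2Q₂ = 100.2 + 40.8 − 2×80.8 = -20.6000
denominator: Q₃ − Q₁ = 100.2 − 40.8 = 59.4000
Bowley skewness = -20.6000 / 59.4000 ≈ -0.347

-0.347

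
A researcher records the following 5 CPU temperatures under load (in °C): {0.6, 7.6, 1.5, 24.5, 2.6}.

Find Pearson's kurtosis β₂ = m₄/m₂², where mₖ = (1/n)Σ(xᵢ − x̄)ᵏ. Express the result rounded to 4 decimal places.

2.8647

x̄ = 7.3600
Σ(xᵢ − x̄)² = 396.5320 ⇒ m₂ = 79.30640
Σ(xᵢ − x̄)⁴ = 90087.3023 ⇒ m₄ = 18017.46046
m₂² = 6289.50508
β₂ = m₄/m₂² = 18017.46046 / 6289.50508 ≈ 2.8647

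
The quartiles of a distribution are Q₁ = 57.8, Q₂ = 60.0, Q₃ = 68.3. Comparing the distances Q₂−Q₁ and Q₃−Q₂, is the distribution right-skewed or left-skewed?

right-skewed

Q₂ − Q₁ = 2.2;  Q₃ − Q₂ = 8.3
Q₃ − Q₂ > Q₂ − Q₁ ⇒ the upper half is more spread out ⇒ right-skewed.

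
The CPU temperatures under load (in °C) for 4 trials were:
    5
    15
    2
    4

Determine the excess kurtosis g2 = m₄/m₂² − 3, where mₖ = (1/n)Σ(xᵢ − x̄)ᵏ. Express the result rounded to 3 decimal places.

-0.775

x̄ = 6.5000
Σ(xᵢ − x̄)² = 101.0000 ⇒ m₂ = 25.25000
Σ(xᵢ − x̄)⁴ = 5674.2500 ⇒ m₄ = 1418.56250
m₂² = 637.56250
g2 = m₄/m₂² − 3 = 2.22498 − 3 ≈ -0.775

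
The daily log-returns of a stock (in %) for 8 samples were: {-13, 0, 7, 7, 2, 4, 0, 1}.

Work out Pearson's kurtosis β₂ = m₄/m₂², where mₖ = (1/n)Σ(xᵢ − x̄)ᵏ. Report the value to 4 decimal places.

x̄ = 1.0000
Σ(xᵢ − x̄)² = 280.0000 ⇒ m₂ = 35.00000
Σ(xᵢ − x̄)⁴ = 41092.0000 ⇒ m₄ = 5136.50000
m₂² = 1225.00000
β₂ = m₄/m₂² = 5136.50000 / 1225.00000 ≈ 4.1931

4.1931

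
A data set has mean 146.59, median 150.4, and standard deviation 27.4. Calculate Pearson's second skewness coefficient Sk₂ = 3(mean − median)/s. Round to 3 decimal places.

-0.417

Sk₂ = 3(146.59 − 150.4) / 27.4 = 3 × -3.8100 / 27.4
    = -11.4300 / 27.4 ≈ -0.417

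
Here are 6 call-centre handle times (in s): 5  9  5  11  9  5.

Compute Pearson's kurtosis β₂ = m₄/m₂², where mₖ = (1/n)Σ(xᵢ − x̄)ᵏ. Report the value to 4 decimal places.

x̄ = 7.3333
Σ(xᵢ − x̄)² = 35.3333 ⇒ m₂ = 5.88889
Σ(xᵢ − x̄)⁴ = 285.1111 ⇒ m₄ = 47.51852
m₂² = 34.67901
β₂ = m₄/m₂² = 47.51852 / 34.67901 ≈ 1.3702

1.3702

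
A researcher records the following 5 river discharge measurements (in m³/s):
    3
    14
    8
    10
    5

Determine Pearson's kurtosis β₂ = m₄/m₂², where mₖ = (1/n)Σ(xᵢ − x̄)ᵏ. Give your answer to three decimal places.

1.843

x̄ = 8.0000
Σ(xᵢ − x̄)² = 74.0000 ⇒ m₂ = 14.80000
Σ(xᵢ − x̄)⁴ = 2018.0000 ⇒ m₄ = 403.60000
m₂² = 219.04000
β₂ = m₄/m₂² = 403.60000 / 219.04000 ≈ 1.843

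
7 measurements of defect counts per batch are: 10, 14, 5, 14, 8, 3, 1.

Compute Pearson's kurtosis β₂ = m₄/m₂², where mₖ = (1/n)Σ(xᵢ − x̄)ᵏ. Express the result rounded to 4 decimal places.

x̄ = 7.8571
Σ(xᵢ − x̄)² = 158.8571 ⇒ m₂ = 22.69388
Σ(xᵢ − x̄)⁴ = 5703.0321 ⇒ m₄ = 814.71887
m₂² = 515.01208
β₂ = m₄/m₂² = 814.71887 / 515.01208 ≈ 1.5819

1.5819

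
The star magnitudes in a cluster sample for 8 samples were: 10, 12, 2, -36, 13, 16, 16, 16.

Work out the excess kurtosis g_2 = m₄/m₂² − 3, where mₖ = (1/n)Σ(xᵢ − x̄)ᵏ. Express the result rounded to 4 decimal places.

x̄ = 6.1250
Σ(xᵢ − x̄)² = 2180.8750 ⇒ m₂ = 272.60938
Σ(xᵢ − x̄)⁴ = 3181373.9629 ⇒ m₄ = 397671.74536
m₂² = 74315.87134
g_2 = m₄/m₂² − 3 = 5.35110 − 3 ≈ 2.3511

2.3511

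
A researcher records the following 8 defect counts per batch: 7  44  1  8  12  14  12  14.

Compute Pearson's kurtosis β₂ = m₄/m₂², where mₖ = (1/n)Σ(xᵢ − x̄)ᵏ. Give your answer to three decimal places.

4.990

x̄ = 14.0000
Σ(xᵢ − x̄)² = 1162.0000 ⇒ m₂ = 145.25000
Σ(xᵢ − x̄)⁴ = 842290.0000 ⇒ m₄ = 105286.25000
m₂² = 21097.56250
β₂ = m₄/m₂² = 105286.25000 / 21097.56250 ≈ 4.990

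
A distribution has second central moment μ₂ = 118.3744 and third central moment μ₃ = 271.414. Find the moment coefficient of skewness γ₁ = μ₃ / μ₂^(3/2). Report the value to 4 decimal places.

0.2107

σ = √μ₂ = √118.3744 = 10.88000
σ³ = μ₂^(3/2) = 1287.91347
γ₁ = μ₃/σ³ = 271.414 / 1287.91347 ≈ 0.2107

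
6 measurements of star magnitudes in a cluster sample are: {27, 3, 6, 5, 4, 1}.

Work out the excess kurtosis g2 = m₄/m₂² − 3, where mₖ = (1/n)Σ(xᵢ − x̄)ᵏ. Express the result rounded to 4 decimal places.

x̄ = 7.6667
Σ(xᵢ − x̄)² = 463.3333 ⇒ m₂ = 77.22222
Σ(xᵢ − x̄)⁴ = 142398.4444 ⇒ m₄ = 23733.07407
m₂² = 5963.27160
g2 = m₄/m₂² − 3 = 3.97987 − 3 ≈ 0.9799

0.9799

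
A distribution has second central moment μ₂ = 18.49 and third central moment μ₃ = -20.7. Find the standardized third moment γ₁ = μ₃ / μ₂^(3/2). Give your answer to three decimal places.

-0.260

σ = √μ₂ = √18.49 = 4.30000
σ³ = μ₂^(3/2) = 79.50700
γ₁ = μ₃/σ³ = -20.7 / 79.50700 ≈ -0.260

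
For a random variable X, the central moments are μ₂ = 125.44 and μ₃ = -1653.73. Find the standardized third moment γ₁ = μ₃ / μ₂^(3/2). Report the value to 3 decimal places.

-1.177

σ = √μ₂ = √125.44 = 11.20000
σ³ = μ₂^(3/2) = 1404.92800
γ₁ = μ₃/σ³ = -1653.73 / 1404.92800 ≈ -1.177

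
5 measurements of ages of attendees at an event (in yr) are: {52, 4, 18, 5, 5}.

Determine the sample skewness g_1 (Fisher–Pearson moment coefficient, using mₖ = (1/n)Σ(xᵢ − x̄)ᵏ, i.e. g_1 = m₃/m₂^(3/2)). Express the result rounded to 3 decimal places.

x̄ = (52 + 4 + 18 + 5 + 5) / 5 = 16.8000
deviations (xᵢ − x̄): 35.2000, -12.8000, 1.2000, -11.8000, -11.8000
Σ(xᵢ − x̄)² = 1682.8000 ⇒ m₂ = 1682.8000/5 = 336.56000
Σ(xᵢ − x̄)³ = 38232.7200 ⇒ m₃ = 38232.7200/5 = 7646.54400
m₂^(3/2) = 336.56000^(1.5) = 6174.38560
g_1 = m₃ / m₂^(3/2) = 7646.54400 / 6174.38560 ≈ 1.238

1.238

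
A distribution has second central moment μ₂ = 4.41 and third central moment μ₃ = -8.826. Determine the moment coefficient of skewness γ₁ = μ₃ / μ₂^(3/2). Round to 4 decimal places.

-0.9530

σ = √μ₂ = √4.41 = 2.10000
σ³ = μ₂^(3/2) = 9.26100
γ₁ = μ₃/σ³ = -8.826 / 9.26100 ≈ -0.9530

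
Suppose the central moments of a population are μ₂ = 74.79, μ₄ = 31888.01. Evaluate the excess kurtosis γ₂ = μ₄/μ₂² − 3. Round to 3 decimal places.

2.701

μ₂² = 74.79² = 5593.54410
μ₄/μ₂² = 31888.01 / 5593.54410 = 5.70086
γ₂ = 5.70086 − 3 ≈ 2.701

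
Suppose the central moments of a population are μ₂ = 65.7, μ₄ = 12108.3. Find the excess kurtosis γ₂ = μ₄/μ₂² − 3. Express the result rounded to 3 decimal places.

μ₂² = 65.7² = 4316.49000
μ₄/μ₂² = 12108.3 / 4316.49000 = 2.80513
γ₂ = 2.80513 − 3 ≈ -0.195

-0.195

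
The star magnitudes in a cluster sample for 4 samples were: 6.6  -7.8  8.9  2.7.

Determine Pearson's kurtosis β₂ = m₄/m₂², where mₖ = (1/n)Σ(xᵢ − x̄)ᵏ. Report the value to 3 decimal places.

x̄ = 2.6000
Σ(xᵢ − x̄)² = 163.8600 ⇒ m₂ = 40.96500
Σ(xᵢ − x̄)⁴ = 13529.8818 ⇒ m₄ = 3382.47045
m₂² = 1678.13123
β₂ = m₄/m₂² = 3382.47045 / 1678.13123 ≈ 2.016

2.016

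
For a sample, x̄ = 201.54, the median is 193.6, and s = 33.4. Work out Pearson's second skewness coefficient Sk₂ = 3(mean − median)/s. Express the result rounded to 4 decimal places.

0.7132

Sk₂ = 3(201.54 − 193.6) / 33.4 = 3 × 7.9400 / 33.4
    = 23.8200 / 33.4 ≈ 0.7132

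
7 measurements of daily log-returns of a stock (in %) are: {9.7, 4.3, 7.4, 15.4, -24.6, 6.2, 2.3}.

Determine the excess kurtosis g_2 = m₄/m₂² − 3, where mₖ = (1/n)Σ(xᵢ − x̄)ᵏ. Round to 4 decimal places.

1.2894

x̄ = 2.9571
Σ(xᵢ − x̄)² = 992.1771 ⇒ m₂ = 141.73959
Σ(xᵢ − x̄)⁴ = 603223.9793 ⇒ m₄ = 86174.85419
m₂² = 20090.11189
g_2 = m₄/m₂² − 3 = 4.28942 − 3 ≈ 1.2894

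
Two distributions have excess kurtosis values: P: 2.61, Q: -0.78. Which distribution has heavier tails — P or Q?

Higher excess kurtosis ⇒ heavier tails relative to the normal distribution.
2.61 vs -0.78: the larger is 2.61, so P has heavier tails. (P is leptokurtic — heavier-than-normal tails; the other is platykurtic.)

P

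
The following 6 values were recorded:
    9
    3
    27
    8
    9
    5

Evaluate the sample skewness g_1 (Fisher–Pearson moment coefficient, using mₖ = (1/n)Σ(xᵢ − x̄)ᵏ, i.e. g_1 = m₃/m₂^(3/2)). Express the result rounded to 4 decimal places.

1.4699

x̄ = (9 + 3 + 27 + 8 + 9 + 5) / 6 = 10.1667
deviations (xᵢ − x̄): -1.1667, -7.1667, 16.8333, -2.1667, -1.1667, -5.1667
Σ(xᵢ − x̄)² = 368.8333 ⇒ m₂ = 368.8333/6 = 61.47222
Σ(xᵢ − x̄)³ = 4250.5556 ⇒ m₃ = 4250.5556/6 = 708.42593
m₂^(3/2) = 61.47222^(1.5) = 481.96818
g_1 = m₃ / m₂^(3/2) = 708.42593 / 481.96818 ≈ 1.4699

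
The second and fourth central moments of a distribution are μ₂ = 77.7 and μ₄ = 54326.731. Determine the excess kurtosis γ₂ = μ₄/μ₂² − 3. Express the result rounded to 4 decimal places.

5.9985

μ₂² = 77.7² = 6037.29000
μ₄/μ₂² = 54326.731 / 6037.29000 = 8.99853
γ₂ = 8.99853 − 3 ≈ 5.9985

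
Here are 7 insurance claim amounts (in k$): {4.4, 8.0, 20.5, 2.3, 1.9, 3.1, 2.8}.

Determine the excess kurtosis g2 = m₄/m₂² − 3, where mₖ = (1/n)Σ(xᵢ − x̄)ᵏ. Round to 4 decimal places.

x̄ = 6.1429
Σ(xᵢ − x̄)² = 265.8171 ⇒ m₂ = 37.97388
Σ(xᵢ − x̄)⁴ = 43262.4386 ⇒ m₄ = 6180.34838
m₂² = 1442.01538
g2 = m₄/m₂² − 3 = 4.28591 − 3 ≈ 1.2859

1.2859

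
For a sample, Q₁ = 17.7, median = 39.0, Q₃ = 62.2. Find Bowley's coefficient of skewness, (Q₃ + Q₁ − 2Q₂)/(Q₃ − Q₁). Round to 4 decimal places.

0.0427

numerator: Q₃ + Q₁ − 2Q₂ = 62.2 + 17.7 − 2×39.0 = 1.9000
denominator: Q₃ − Q₁ = 62.2 − 17.7 = 44.5000
Bowley skewness = 1.9000 / 44.5000 ≈ 0.0427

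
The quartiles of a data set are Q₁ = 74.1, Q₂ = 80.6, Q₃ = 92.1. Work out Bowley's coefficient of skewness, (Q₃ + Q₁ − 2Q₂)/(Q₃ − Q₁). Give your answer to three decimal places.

numerator: Q₃ + Q₁ − 2Q₂ = 92.1 + 74.1 − 2×80.6 = 5.0000
denominator: Q₃ − Q₁ = 92.1 − 74.1 = 18.0000
Bowley skewness = 5.0000 / 18.0000 ≈ 0.278

0.278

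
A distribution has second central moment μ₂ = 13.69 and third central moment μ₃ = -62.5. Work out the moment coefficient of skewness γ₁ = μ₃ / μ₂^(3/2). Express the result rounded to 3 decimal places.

σ = √μ₂ = √13.69 = 3.70000
σ³ = μ₂^(3/2) = 50.65300
γ₁ = μ₃/σ³ = -62.5 / 50.65300 ≈ -1.234

-1.234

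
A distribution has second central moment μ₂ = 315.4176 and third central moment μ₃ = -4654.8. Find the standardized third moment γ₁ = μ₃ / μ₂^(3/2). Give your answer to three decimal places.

σ = √μ₂ = √315.4176 = 17.76000
σ³ = μ₂^(3/2) = 5601.81658
γ₁ = μ₃/σ³ = -4654.8 / 5601.81658 ≈ -0.831

-0.831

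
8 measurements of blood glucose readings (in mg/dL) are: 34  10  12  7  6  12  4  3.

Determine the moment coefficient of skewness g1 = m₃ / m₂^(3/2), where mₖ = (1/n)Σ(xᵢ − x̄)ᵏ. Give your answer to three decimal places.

1.751

x̄ = (34 + 10 + 12 + 7 + 6 + 12 + 4 + 3) / 8 = 11.0000
deviations (xᵢ − x̄): 23.0000, -1.0000, 1.0000, -4.0000, -5.0000, 1.0000, -7.0000, -8.0000
Σ(xᵢ − x̄)² = 686.0000 ⇒ m₂ = 686.0000/8 = 85.75000
Σ(xᵢ − x̄)³ = 11124.0000 ⇒ m₃ = 11124.0000/8 = 1390.50000
m₂^(3/2) = 85.75000^(1.5) = 794.05611
g1 = m₃ / m₂^(3/2) = 1390.50000 / 794.05611 ≈ 1.751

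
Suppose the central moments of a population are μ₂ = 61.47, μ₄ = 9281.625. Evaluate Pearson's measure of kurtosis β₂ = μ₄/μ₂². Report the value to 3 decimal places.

μ₂² = 61.47² = 3778.56090
μ₄/μ₂² = 9281.625 / 3778.56090 = 2.45639
β₂ ≈ 2.456

2.456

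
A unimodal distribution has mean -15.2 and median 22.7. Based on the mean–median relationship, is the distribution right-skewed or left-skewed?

mean − median = -15.2 − 22.7 = -37.9
mean < median ⇒ the longer tail is on the left ⇒ left-skewed (negatively skewed).

left-skewed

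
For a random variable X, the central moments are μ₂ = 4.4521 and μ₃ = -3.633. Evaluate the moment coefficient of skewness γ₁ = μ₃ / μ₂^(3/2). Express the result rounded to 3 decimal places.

-0.387

σ = √μ₂ = √4.4521 = 2.11000
σ³ = μ₂^(3/2) = 9.39393
γ₁ = μ₃/σ³ = -3.633 / 9.39393 ≈ -0.387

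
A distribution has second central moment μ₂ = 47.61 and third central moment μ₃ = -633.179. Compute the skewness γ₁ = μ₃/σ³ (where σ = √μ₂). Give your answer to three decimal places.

-1.927

σ = √μ₂ = √47.61 = 6.90000
σ³ = μ₂^(3/2) = 328.50900
γ₁ = μ₃/σ³ = -633.179 / 328.50900 ≈ -1.927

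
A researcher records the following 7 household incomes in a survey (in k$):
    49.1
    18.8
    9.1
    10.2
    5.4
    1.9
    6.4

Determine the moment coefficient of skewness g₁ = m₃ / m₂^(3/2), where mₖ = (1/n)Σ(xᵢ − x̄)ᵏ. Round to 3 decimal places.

1.632

x̄ = (49.1 + 18.8 + 9.1 + 10.2 + 5.4 + 1.9 + 6.4) / 7 = 14.4143
deviations (xᵢ − x̄): 34.6857, 4.3857, -5.3143, -4.2143, -9.0143, -12.5143, -8.0143
Σ(xᵢ − x̄)² = 1570.4286 ⇒ m₂ = 1570.4286/7 = 224.34694
Σ(xᵢ − x̄)³ = 38382.7129 ⇒ m₃ = 38382.7129/7 = 5483.24470
m₂^(3/2) = 224.34694^(1.5) = 3360.31679
g₁ = m₃ / m₂^(3/2) = 5483.24470 / 3360.31679 ≈ 1.632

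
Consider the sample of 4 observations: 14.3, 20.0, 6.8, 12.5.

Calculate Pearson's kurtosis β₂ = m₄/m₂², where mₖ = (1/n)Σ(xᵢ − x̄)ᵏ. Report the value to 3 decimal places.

x̄ = 13.4000
Σ(xᵢ − x̄)² = 88.7400 ⇒ m₂ = 22.18500
Σ(xᵢ − x̄)⁴ = 3796.2594 ⇒ m₄ = 949.06485
m₂² = 492.17423
β₂ = m₄/m₂² = 949.06485 / 492.17423 ≈ 1.928

1.928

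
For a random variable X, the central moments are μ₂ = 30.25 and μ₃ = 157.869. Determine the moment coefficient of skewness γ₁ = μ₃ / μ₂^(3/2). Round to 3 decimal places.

σ = √μ₂ = √30.25 = 5.50000
σ³ = μ₂^(3/2) = 166.37500
γ₁ = μ₃/σ³ = 157.869 / 166.37500 ≈ 0.949

0.949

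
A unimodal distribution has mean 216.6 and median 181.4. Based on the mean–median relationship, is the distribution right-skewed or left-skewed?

mean − median = 216.6 − 181.4 = 35.2
mean > median ⇒ the longer tail is on the right ⇒ right-skewed (positively skewed).

right-skewed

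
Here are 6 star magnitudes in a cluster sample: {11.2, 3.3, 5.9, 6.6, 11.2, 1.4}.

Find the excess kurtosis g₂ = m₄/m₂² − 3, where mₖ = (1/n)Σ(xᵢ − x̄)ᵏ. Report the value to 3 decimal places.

x̄ = 6.6000
Σ(xᵢ − x̄)² = 80.7400 ⇒ m₂ = 13.45667
Σ(xᵢ − x̄)⁴ = 1745.4850 ⇒ m₄ = 290.91417
m₂² = 181.08188
g₂ = m₄/m₂² − 3 = 1.60653 − 3 ≈ -1.393

-1.393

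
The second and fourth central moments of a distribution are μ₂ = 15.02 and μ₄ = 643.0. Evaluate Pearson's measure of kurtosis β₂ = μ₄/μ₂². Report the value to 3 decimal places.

μ₂² = 15.02² = 225.60040
μ₄/μ₂² = 643.0 / 225.60040 = 2.85017
β₂ ≈ 2.850

2.850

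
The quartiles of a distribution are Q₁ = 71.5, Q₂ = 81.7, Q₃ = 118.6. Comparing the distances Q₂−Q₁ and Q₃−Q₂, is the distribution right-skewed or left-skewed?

right-skewed

Q₂ − Q₁ = 10.2;  Q₃ − Q₂ = 36.9
Q₃ − Q₂ > Q₂ − Q₁ ⇒ the upper half is more spread out ⇒ right-skewed.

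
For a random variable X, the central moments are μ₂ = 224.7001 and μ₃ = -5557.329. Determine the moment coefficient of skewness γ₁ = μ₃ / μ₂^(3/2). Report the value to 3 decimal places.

-1.650

σ = √μ₂ = √224.7001 = 14.99000
σ³ = μ₂^(3/2) = 3368.25450
γ₁ = μ₃/σ³ = -5557.329 / 3368.25450 ≈ -1.650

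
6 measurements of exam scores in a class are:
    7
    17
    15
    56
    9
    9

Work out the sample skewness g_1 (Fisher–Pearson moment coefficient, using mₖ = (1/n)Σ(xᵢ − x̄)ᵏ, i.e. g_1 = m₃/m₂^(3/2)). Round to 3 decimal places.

x̄ = (7 + 17 + 15 + 56 + 9 + 9) / 6 = 18.8333
deviations (xᵢ − x̄): -11.8333, -1.8333, -3.8333, 37.1667, -9.8333, -9.8333
Σ(xᵢ − x̄)² = 1732.8333 ⇒ m₂ = 1732.8333/6 = 288.80556
Σ(xᵢ − x̄)³ = 47719.4444 ⇒ m₃ = 47719.4444/6 = 7953.24074
m₂^(3/2) = 288.80556^(1.5) = 4908.04250
g_1 = m₃ / m₂^(3/2) = 7953.24074 / 4908.04250 ≈ 1.620

1.620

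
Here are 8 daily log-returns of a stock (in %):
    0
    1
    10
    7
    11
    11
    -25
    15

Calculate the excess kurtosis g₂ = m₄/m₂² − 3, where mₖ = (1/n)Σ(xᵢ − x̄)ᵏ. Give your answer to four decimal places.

1.4312

x̄ = 3.7500
Σ(xᵢ − x̄)² = 1129.5000 ⇒ m₂ = 141.18750
Σ(xᵢ − x̄)⁴ = 706641.6563 ⇒ m₄ = 88330.20703
m₂² = 19933.91016
g₂ = m₄/m₂² − 3 = 4.43115 − 3 ≈ 1.4312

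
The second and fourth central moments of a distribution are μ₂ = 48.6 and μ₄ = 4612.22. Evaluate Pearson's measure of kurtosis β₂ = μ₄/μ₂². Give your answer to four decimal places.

μ₂² = 48.6² = 2361.96000
μ₄/μ₂² = 4612.22 / 2361.96000 = 1.95271
β₂ ≈ 1.9527

1.9527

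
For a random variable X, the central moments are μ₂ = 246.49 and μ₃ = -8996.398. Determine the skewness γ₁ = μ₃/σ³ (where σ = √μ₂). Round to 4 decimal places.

-2.3247

σ = √μ₂ = √246.49 = 15.70000
σ³ = μ₂^(3/2) = 3869.89300
γ₁ = μ₃/σ³ = -8996.398 / 3869.89300 ≈ -2.3247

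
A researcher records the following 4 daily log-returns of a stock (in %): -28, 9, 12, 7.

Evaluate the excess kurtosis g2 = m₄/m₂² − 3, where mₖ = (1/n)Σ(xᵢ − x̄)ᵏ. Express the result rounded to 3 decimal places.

-0.697

x̄ = 0.0000
Σ(xᵢ − x̄)² = 1058.0000 ⇒ m₂ = 264.50000
Σ(xᵢ − x̄)⁴ = 644354.0000 ⇒ m₄ = 161088.50000
m₂² = 69960.25000
g2 = m₄/m₂² − 3 = 2.30257 − 3 ≈ -0.697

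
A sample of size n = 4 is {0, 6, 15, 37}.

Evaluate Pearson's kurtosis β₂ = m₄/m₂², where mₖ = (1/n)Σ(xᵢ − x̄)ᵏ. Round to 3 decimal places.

x̄ = 14.5000
Σ(xᵢ − x̄)² = 789.0000 ⇒ m₂ = 197.25000
Σ(xᵢ − x̄)⁴ = 305714.2500 ⇒ m₄ = 76428.56250
m₂² = 38907.56250
β₂ = m₄/m₂² = 76428.56250 / 38907.56250 ≈ 1.964

1.964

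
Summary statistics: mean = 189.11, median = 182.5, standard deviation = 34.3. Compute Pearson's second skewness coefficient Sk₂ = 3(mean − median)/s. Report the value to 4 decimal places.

Sk₂ = 3(189.11 − 182.5) / 34.3 = 3 × 6.6100 / 34.3
    = 19.8300 / 34.3 ≈ 0.5781

0.5781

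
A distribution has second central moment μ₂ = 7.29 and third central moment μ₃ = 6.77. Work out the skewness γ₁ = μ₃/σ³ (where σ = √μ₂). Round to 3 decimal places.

0.344

σ = √μ₂ = √7.29 = 2.70000
σ³ = μ₂^(3/2) = 19.68300
γ₁ = μ₃/σ³ = 6.77 / 19.68300 ≈ 0.344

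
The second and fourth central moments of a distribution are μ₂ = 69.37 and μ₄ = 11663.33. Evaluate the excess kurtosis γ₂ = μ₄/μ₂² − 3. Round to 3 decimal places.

-0.576

μ₂² = 69.37² = 4812.19690
μ₄/μ₂² = 11663.33 / 4812.19690 = 2.42370
γ₂ = 2.42370 − 3 ≈ -0.576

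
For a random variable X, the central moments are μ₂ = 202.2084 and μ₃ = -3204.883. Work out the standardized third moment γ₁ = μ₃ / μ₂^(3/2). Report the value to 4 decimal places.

-1.1146

σ = √μ₂ = √202.2084 = 14.22000
σ³ = μ₂^(3/2) = 2875.40345
γ₁ = μ₃/σ³ = -3204.883 / 2875.40345 ≈ -1.1146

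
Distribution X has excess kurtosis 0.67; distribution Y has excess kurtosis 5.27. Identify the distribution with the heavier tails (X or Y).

Y

Higher excess kurtosis ⇒ heavier tails relative to the normal distribution.
0.67 vs 5.27: the larger is 5.27, so Y has heavier tails.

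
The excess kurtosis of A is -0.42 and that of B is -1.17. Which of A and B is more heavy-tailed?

Higher excess kurtosis ⇒ heavier tails relative to the normal distribution.
-0.42 vs -1.17: the larger is -0.42, so A has heavier tails.

A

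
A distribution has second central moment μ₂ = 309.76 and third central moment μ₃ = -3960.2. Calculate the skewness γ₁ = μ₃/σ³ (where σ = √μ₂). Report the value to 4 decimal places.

-0.7264

σ = √μ₂ = √309.76 = 17.60000
σ³ = μ₂^(3/2) = 5451.77600
γ₁ = μ₃/σ³ = -3960.2 / 5451.77600 ≈ -0.7264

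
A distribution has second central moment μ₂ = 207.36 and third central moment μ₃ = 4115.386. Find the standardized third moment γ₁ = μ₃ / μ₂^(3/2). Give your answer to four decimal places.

1.3782

σ = √μ₂ = √207.36 = 14.40000
σ³ = μ₂^(3/2) = 2985.98400
γ₁ = μ₃/σ³ = 4115.386 / 2985.98400 ≈ 1.3782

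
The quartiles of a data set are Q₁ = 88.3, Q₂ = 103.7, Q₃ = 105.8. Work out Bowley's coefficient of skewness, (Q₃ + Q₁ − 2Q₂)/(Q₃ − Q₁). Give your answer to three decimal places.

-0.760

numerator: Q₃ + Q₁ − 2Q₂ = 105.8 + 88.3 − 2×103.7 = -13.3000
denominator: Q₃ − Q₁ = 105.8 − 88.3 = 17.5000
Bowley skewness = -13.3000 / 17.5000 ≈ -0.760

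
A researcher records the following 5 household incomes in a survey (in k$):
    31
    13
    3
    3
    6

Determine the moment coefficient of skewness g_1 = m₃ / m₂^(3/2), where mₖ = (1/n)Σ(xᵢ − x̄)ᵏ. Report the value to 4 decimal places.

1.1105

x̄ = (31 + 13 + 3 + 3 + 6) / 5 = 11.2000
deviations (xᵢ − x̄): 19.8000, 1.8000, -8.2000, -8.2000, -5.2000
Σ(xᵢ − x̄)² = 556.8000 ⇒ m₂ = 556.8000/5 = 111.36000
Σ(xᵢ − x̄)³ = 6524.8800 ⇒ m₃ = 6524.8800/5 = 1304.97600
m₂^(3/2) = 111.36000^(1.5) = 1175.15143
g_1 = m₃ / m₂^(3/2) = 1304.97600 / 1175.15143 ≈ 1.1105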